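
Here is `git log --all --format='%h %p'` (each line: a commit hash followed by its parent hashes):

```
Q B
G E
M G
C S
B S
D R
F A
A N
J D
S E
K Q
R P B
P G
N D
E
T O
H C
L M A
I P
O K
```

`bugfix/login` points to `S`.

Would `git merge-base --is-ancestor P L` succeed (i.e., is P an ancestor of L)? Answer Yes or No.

Ancestors of L (commits reachable by following parents): {A, B, D, E, G, L, M, N, P, R, S}.
P is in that set, so it is an ancestor of L.

Yes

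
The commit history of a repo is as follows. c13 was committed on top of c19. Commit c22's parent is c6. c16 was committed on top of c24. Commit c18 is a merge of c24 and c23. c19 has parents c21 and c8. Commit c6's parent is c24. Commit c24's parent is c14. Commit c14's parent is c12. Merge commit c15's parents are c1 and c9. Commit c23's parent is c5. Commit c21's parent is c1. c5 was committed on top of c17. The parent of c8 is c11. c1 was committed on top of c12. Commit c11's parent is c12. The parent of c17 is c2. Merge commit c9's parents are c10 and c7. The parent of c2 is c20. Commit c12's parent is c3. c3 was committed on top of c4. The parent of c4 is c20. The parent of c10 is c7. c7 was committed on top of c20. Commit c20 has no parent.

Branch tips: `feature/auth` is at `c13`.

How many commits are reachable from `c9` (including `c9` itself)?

Walking parent pointers from c9: reachable set = {c10, c20, c7, c9}.
That is 4 commits.

4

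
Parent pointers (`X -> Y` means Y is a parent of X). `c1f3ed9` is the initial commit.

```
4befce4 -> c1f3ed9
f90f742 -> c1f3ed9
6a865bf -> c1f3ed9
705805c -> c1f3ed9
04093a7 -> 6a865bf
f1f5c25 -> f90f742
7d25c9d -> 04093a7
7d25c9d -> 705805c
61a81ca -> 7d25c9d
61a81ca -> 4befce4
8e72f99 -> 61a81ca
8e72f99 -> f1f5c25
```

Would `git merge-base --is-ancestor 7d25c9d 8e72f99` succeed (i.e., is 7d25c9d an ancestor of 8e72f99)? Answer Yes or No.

Ancestors of 8e72f99 (commits reachable by following parents): {04093a7, 4befce4, 61a81ca, 6a865bf, 705805c, 7d25c9d, 8e72f99, c1f3ed9, f1f5c25, f90f742}.
7d25c9d is in that set, so it is an ancestor of 8e72f99.

Yes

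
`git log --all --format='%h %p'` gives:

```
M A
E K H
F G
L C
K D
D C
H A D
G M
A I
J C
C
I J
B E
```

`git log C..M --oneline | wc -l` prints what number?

Reachable from M: {A, C, I, J, M}.
Reachable from C: {C}.
In M's history but not C's: {A, I, J, M} — 4 commits.

4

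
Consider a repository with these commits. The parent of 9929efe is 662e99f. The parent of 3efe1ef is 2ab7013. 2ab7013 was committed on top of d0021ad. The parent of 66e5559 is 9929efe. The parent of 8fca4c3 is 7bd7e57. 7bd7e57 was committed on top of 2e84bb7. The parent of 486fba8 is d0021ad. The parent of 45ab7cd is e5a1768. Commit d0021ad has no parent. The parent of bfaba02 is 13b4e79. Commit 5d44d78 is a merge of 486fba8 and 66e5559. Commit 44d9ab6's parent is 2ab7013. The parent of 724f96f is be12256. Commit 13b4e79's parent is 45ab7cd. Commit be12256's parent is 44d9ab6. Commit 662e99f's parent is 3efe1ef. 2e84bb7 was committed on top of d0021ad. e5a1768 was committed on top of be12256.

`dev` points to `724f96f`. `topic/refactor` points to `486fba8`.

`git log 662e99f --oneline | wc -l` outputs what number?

Walking parent pointers from 662e99f: reachable set = {2ab7013, 3efe1ef, 662e99f, d0021ad}.
That is 4 commits.

4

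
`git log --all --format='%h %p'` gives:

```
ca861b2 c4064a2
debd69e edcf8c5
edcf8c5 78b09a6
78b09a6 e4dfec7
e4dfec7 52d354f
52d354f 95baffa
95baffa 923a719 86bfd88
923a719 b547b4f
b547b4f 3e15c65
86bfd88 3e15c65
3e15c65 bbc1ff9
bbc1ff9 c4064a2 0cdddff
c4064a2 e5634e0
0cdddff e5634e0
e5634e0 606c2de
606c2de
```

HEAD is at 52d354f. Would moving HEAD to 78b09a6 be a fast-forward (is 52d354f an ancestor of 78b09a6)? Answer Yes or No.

Yes

A fast-forward from 52d354f to 78b09a6 is possible iff 52d354f is an ancestor of 78b09a6.
Ancestors of 78b09a6: {0cdddff, 3e15c65, 52d354f, 606c2de, 78b09a6, 86bfd88, 923a719, 95baffa, b547b4f, bbc1ff9, c4064a2, e4dfec7, e5634e0}.
52d354f is among them, so fast-forward is possible.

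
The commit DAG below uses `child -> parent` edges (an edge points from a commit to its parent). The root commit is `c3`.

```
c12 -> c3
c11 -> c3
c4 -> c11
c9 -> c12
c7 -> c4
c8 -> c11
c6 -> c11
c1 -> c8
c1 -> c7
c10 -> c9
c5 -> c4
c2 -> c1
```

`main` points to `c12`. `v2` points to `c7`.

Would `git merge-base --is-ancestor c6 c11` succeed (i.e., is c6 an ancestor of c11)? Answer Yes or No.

No

Ancestors of c11: {c11, c3}.
c6 is not in that set, so it is not an ancestor of c11.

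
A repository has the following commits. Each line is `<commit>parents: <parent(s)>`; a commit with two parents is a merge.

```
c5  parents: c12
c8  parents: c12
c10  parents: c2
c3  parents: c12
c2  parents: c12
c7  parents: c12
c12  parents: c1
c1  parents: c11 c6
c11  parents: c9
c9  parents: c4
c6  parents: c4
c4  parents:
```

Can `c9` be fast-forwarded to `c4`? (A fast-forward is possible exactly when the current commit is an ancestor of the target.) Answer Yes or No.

A fast-forward from c9 to c4 is possible iff c9 is an ancestor of c4.
Ancestors of c4: {c4}.
c9 is not among them, so fast-forward is not possible.

No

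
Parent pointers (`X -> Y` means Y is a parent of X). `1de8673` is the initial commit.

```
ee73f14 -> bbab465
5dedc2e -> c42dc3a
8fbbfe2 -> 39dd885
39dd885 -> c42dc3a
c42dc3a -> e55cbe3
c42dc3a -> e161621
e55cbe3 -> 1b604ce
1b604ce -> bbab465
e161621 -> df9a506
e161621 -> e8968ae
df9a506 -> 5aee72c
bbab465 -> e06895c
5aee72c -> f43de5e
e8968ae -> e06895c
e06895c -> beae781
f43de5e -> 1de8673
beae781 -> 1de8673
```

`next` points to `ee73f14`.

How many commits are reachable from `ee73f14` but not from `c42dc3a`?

Reachable from ee73f14: {1de8673, bbab465, beae781, e06895c, ee73f14}.
Reachable from c42dc3a: {1b604ce, 1de8673, 5aee72c, bbab465, beae781, c42dc3a, df9a506, e06895c, e161621, e55cbe3, e8968ae, f43de5e}.
In ee73f14's history but not c42dc3a's: {ee73f14} — 1 commit.

1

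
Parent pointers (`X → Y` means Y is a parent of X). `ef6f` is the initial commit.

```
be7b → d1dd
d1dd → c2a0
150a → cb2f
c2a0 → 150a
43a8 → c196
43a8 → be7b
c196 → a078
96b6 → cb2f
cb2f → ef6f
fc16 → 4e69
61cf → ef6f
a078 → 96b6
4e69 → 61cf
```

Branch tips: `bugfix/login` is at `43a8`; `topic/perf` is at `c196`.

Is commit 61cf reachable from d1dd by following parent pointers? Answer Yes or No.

Ancestors of d1dd: {150a, c2a0, cb2f, d1dd, ef6f}.
61cf is not in that set, so it is not an ancestor of d1dd.

No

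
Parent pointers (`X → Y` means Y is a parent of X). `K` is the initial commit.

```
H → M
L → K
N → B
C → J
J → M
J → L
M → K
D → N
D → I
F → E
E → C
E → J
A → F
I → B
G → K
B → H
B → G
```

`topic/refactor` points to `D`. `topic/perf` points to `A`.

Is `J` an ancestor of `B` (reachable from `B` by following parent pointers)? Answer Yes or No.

No

Ancestors of B: {B, G, H, K, M}.
J is not in that set, so it is not an ancestor of B.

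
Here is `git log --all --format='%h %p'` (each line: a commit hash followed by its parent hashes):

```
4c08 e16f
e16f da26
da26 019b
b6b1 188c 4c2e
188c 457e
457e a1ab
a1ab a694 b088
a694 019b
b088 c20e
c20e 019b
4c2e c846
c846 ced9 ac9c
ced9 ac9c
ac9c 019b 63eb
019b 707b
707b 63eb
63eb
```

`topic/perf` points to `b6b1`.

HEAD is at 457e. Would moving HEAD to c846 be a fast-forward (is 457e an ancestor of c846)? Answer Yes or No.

A fast-forward from 457e to c846 is possible iff 457e is an ancestor of c846.
Ancestors of c846: {019b, 63eb, 707b, ac9c, c846, ced9}.
457e is not among them, so fast-forward is not possible.

No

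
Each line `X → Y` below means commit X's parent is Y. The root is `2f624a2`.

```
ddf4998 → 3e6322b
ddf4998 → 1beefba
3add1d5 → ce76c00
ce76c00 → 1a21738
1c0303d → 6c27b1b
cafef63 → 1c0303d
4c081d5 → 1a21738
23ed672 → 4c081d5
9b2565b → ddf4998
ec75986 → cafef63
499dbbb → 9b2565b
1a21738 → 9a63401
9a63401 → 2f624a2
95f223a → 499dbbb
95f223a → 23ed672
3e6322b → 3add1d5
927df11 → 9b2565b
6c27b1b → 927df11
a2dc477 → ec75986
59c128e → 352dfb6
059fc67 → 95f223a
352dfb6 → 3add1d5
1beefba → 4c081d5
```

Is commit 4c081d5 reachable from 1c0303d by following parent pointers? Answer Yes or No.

Ancestors of 1c0303d (commits reachable by following parents): {1a21738, 1beefba, 1c0303d, 2f624a2, 3add1d5, 3e6322b, 4c081d5, 6c27b1b, 927df11, 9a63401, 9b2565b, ce76c00, ddf4998}.
4c081d5 is in that set, so it is an ancestor of 1c0303d.

Yes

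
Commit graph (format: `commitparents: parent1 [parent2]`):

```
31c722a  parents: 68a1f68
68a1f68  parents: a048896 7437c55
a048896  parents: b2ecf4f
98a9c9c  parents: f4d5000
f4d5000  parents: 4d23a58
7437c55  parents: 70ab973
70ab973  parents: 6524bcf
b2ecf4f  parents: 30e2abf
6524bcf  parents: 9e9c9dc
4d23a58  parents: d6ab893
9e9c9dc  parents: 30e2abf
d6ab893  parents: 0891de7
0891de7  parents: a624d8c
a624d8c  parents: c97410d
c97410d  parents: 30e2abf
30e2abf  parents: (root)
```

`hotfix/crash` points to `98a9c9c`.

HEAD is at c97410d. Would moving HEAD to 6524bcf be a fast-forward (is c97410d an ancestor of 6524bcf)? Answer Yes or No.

A fast-forward from c97410d to 6524bcf is possible iff c97410d is an ancestor of 6524bcf.
Ancestors of 6524bcf: {30e2abf, 6524bcf, 9e9c9dc}.
c97410d is not among them, so fast-forward is not possible.

No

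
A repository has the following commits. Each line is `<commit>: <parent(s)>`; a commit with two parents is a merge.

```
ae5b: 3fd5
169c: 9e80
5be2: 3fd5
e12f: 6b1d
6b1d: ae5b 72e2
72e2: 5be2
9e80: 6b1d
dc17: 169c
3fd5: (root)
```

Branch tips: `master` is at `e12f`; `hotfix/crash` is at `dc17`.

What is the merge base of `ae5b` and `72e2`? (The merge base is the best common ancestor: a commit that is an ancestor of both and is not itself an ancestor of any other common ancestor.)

3fd5

Ancestors of ae5b: {3fd5, ae5b}.
Ancestors of 72e2: {3fd5, 5be2, 72e2}.
Common ancestors: {3fd5}.
The only common ancestor is 3fd5, so it is the merge base.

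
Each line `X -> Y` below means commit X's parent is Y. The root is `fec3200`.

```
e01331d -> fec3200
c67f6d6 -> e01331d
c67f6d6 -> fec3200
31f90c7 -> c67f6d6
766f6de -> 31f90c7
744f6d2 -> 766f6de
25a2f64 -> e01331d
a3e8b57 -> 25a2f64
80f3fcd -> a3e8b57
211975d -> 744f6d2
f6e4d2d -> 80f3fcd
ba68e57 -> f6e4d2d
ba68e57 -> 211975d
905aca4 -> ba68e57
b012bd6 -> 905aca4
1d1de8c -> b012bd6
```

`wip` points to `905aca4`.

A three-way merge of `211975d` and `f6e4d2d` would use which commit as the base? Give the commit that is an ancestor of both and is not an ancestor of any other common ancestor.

e01331d

Ancestors of 211975d: {211975d, 31f90c7, 744f6d2, 766f6de, c67f6d6, e01331d, fec3200}.
Ancestors of f6e4d2d: {25a2f64, 80f3fcd, a3e8b57, e01331d, f6e4d2d, fec3200}.
Common ancestors: {e01331d, fec3200}.
Among these, e01331d is not an ancestor of any other common ancestor — it is the merge base.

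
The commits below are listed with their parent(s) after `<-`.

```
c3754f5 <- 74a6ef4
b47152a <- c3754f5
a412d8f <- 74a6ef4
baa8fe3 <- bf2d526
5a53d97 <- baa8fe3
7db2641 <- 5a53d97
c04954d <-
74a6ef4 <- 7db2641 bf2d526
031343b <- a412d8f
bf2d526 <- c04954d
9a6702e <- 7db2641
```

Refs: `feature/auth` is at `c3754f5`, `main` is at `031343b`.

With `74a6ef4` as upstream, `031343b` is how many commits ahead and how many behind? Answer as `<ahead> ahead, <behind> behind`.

Reachable from 031343b: {031343b, 5a53d97, 74a6ef4, 7db2641, a412d8f, baa8fe3, bf2d526, c04954d}.
Reachable from 74a6ef4: {5a53d97, 74a6ef4, 7db2641, baa8fe3, bf2d526, c04954d}.
Only in 031343b's history (ahead): {031343b, a412d8f} — 2.
Only in 74a6ef4's history (behind): {} — 0.

2 ahead, 0 behind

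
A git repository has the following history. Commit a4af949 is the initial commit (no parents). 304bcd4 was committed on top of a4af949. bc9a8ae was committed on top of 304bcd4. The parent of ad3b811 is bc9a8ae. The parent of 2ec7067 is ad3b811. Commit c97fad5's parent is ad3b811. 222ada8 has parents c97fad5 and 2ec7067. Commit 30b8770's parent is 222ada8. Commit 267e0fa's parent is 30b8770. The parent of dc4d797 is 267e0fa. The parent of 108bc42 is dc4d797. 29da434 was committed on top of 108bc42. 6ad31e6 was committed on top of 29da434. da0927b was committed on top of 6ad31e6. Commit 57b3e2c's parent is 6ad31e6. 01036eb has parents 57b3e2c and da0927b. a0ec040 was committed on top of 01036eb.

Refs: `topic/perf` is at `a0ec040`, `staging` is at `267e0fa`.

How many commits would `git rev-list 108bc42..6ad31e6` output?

Reachable from 6ad31e6: {108bc42, 222ada8, 267e0fa, 29da434, 2ec7067, 304bcd4, 30b8770, 6ad31e6, a4af949, ad3b811, bc9a8ae, c97fad5, dc4d797}.
Reachable from 108bc42: {108bc42, 222ada8, 267e0fa, 2ec7067, 304bcd4, 30b8770, a4af949, ad3b811, bc9a8ae, c97fad5, dc4d797}.
In 6ad31e6's history but not 108bc42's: {29da434, 6ad31e6} — 2 commits.

2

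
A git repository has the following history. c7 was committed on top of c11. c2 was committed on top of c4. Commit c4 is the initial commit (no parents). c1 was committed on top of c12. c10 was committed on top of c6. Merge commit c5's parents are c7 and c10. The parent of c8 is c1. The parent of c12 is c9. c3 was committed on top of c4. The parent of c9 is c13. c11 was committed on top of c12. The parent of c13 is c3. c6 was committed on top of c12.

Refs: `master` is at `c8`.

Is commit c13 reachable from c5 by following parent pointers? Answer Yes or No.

Yes

Ancestors of c5 (commits reachable by following parents): {c10, c11, c12, c13, c3, c4, c5, c6, c7, c9}.
c13 is in that set, so it is an ancestor of c5.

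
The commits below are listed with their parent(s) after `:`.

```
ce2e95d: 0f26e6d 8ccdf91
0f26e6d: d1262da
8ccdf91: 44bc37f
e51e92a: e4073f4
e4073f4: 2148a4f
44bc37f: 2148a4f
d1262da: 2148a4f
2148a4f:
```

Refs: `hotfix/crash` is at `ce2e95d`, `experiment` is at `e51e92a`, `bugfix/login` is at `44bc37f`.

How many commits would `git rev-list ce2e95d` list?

Walking parent pointers from ce2e95d: reachable set = {0f26e6d, 2148a4f, 44bc37f, 8ccdf91, ce2e95d, d1262da}.
That is 6 commits.

6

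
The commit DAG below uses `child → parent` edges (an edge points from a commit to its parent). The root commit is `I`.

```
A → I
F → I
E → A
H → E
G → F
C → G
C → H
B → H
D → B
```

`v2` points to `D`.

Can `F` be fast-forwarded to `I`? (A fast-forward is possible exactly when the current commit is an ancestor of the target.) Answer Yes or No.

No

A fast-forward from F to I is possible iff F is an ancestor of I.
Ancestors of I: {I}.
F is not among them, so fast-forward is not possible.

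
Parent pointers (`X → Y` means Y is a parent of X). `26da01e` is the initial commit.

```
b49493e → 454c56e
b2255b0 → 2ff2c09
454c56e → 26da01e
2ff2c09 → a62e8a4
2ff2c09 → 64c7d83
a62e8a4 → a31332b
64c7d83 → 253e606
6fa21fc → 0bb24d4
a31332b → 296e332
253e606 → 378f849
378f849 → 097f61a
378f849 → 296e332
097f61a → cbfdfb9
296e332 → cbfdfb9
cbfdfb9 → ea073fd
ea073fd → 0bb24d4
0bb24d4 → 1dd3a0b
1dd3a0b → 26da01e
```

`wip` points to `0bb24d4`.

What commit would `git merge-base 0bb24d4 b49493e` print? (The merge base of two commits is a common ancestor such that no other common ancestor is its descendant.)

Ancestors of 0bb24d4: {0bb24d4, 1dd3a0b, 26da01e}.
Ancestors of b49493e: {26da01e, 454c56e, b49493e}.
Common ancestors: {26da01e}.
The only common ancestor is 26da01e, so it is the merge base.

26da01e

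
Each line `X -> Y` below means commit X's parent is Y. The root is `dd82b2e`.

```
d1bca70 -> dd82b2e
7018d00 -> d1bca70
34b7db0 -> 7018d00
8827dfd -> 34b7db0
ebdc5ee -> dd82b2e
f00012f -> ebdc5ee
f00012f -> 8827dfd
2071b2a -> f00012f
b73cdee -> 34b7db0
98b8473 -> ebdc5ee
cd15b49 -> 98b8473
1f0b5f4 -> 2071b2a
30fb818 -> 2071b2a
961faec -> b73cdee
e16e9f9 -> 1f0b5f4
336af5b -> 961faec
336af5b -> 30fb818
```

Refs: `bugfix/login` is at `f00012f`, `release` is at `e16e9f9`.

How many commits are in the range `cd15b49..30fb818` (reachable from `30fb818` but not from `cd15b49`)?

7

Reachable from 30fb818: {2071b2a, 30fb818, 34b7db0, 7018d00, 8827dfd, d1bca70, dd82b2e, ebdc5ee, f00012f}.
Reachable from cd15b49: {98b8473, cd15b49, dd82b2e, ebdc5ee}.
In 30fb818's history but not cd15b49's: {2071b2a, 30fb818, 34b7db0, 7018d00, 8827dfd, d1bca70, f00012f} — 7 commits.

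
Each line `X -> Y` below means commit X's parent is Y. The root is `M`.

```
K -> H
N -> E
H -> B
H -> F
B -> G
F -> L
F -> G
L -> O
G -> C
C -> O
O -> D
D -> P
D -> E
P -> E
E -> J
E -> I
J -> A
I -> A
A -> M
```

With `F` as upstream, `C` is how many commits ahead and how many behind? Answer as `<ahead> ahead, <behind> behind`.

0 ahead, 3 behind

Reachable from C: {A, C, D, E, I, J, M, O, P}.
Reachable from F: {A, C, D, E, F, G, I, J, L, M, O, P}.
Only in C's history (ahead): {} — 0.
Only in F's history (behind): {F, G, L} — 3.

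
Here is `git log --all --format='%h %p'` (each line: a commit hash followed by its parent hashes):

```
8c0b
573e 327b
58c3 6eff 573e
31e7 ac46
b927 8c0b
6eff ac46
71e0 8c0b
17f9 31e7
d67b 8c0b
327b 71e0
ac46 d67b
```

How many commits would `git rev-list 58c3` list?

8

Walking parent pointers from 58c3: reachable set = {327b, 573e, 58c3, 6eff, 71e0, 8c0b, ac46, d67b}.
That is 8 commits.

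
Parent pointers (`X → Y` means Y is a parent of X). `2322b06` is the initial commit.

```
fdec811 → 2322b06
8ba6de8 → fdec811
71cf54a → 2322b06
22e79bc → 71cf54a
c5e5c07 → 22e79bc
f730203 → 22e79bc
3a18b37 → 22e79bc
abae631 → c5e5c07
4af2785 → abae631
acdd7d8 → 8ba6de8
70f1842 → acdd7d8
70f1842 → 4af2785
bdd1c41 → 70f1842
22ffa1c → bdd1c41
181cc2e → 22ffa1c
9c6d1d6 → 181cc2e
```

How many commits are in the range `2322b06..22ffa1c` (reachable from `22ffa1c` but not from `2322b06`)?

Reachable from 22ffa1c: {22e79bc, 22ffa1c, 2322b06, 4af2785, 70f1842, 71cf54a, 8ba6de8, abae631, acdd7d8, bdd1c41, c5e5c07, fdec811}.
Reachable from 2322b06: {2322b06}.
In 22ffa1c's history but not 2322b06's: {22e79bc, 22ffa1c, 4af2785, 70f1842, 71cf54a, 8ba6de8, abae631, acdd7d8, bdd1c41, c5e5c07, fdec811} — 11 commits.

11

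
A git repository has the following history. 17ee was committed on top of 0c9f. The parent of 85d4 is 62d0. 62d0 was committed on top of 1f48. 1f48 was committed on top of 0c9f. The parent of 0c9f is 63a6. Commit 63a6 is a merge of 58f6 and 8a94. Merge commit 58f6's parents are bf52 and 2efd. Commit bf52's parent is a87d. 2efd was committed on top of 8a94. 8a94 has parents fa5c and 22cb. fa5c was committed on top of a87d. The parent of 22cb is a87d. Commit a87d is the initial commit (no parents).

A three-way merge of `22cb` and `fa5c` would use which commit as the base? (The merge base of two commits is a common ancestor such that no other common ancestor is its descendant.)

Ancestors of 22cb: {22cb, a87d}.
Ancestors of fa5c: {a87d, fa5c}.
Common ancestors: {a87d}.
The only common ancestor is a87d, so it is the merge base.

a87d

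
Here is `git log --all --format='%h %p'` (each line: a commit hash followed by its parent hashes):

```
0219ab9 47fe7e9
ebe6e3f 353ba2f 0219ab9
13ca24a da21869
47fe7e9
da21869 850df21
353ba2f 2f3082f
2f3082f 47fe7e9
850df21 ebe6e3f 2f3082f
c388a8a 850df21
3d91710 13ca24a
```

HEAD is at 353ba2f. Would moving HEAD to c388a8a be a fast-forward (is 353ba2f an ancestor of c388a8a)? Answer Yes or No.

Yes

A fast-forward from 353ba2f to c388a8a is possible iff 353ba2f is an ancestor of c388a8a.
Ancestors of c388a8a: {0219ab9, 2f3082f, 353ba2f, 47fe7e9, 850df21, c388a8a, ebe6e3f}.
353ba2f is among them, so fast-forward is possible.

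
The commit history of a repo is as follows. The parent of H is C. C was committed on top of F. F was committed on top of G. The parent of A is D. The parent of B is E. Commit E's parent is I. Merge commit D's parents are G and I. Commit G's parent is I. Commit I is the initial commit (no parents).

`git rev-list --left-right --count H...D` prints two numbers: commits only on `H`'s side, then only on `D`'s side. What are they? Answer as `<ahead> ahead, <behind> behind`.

Reachable from H: {C, F, G, H, I}.
Reachable from D: {D, G, I}.
Only in H's history (ahead): {C, F, H} — 3.
Only in D's history (behind): {D} — 1.

3 ahead, 1 behind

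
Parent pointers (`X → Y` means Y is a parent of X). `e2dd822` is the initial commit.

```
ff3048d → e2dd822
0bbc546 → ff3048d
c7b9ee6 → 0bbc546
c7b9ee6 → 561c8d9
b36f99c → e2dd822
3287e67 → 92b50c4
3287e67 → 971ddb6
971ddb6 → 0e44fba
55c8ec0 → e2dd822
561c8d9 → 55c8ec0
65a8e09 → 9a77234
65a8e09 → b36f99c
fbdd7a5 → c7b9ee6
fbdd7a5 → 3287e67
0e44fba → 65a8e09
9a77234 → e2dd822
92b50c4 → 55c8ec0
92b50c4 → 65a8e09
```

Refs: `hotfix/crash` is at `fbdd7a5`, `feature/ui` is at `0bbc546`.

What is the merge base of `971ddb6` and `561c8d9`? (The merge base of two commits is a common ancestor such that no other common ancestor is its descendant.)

Ancestors of 971ddb6: {0e44fba, 65a8e09, 971ddb6, 9a77234, b36f99c, e2dd822}.
Ancestors of 561c8d9: {55c8ec0, 561c8d9, e2dd822}.
Common ancestors: {e2dd822}.
The only common ancestor is e2dd822, so it is the merge base.

e2dd822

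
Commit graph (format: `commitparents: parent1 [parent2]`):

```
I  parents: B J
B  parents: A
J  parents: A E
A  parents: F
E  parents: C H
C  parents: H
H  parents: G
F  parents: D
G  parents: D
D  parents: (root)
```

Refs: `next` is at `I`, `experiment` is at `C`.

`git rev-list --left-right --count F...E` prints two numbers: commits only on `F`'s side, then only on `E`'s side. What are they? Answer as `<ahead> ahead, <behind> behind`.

1 ahead, 4 behind

Reachable from F: {D, F}.
Reachable from E: {C, D, E, G, H}.
Only in F's history (ahead): {F} — 1.
Only in E's history (behind): {C, E, G, H} — 4.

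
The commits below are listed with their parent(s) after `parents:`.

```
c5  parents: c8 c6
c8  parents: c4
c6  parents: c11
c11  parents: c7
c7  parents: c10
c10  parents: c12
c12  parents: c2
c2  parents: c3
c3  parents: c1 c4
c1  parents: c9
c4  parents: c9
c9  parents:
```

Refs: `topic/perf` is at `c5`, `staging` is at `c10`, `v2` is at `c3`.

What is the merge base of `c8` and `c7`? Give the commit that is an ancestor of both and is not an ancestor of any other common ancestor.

Ancestors of c8: {c4, c8, c9}.
Ancestors of c7: {c1, c10, c12, c2, c3, c4, c7, c9}.
Common ancestors: {c4, c9}.
Among these, c4 is not an ancestor of any other common ancestor — it is the merge base.

c4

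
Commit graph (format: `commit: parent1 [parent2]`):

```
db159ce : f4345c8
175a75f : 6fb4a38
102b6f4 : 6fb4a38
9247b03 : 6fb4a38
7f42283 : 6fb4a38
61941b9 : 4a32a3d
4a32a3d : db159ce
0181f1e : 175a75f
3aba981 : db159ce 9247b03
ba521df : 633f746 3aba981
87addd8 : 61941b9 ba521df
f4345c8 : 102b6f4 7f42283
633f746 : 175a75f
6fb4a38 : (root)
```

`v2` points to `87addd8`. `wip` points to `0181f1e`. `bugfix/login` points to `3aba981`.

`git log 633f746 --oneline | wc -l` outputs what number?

3

Walking parent pointers from 633f746: reachable set = {175a75f, 633f746, 6fb4a38}.
That is 3 commits.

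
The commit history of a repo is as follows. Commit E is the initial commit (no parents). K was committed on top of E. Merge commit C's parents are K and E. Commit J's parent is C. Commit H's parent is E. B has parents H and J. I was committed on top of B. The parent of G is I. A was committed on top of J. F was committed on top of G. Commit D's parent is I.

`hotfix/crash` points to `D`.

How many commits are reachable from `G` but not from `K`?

Reachable from G: {B, C, E, G, H, I, J, K}.
Reachable from K: {E, K}.
In G's history but not K's: {B, C, G, H, I, J} — 6 commits.

6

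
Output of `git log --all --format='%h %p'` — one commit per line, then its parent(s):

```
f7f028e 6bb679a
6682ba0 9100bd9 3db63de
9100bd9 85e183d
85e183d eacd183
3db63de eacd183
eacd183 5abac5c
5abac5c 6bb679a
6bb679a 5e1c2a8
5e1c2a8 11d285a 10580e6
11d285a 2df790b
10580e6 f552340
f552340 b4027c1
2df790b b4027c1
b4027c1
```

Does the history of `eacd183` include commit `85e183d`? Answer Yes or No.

Ancestors of eacd183: {10580e6, 11d285a, 2df790b, 5abac5c, 5e1c2a8, 6bb679a, b4027c1, eacd183, f552340}.
85e183d is not in that set, so it is not an ancestor of eacd183.

No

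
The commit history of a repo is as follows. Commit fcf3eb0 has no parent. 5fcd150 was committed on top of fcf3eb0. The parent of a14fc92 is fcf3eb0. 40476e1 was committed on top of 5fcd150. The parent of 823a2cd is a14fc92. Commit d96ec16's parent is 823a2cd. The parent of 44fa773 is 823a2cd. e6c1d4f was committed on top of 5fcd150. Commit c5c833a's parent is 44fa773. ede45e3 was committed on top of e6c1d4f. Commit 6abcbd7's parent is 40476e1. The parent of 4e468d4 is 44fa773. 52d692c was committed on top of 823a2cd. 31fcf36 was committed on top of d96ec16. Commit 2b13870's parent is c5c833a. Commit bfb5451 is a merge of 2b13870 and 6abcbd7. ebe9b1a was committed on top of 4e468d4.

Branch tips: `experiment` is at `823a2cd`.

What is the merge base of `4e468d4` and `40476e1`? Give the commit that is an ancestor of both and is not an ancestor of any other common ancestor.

fcf3eb0

Ancestors of 4e468d4: {44fa773, 4e468d4, 823a2cd, a14fc92, fcf3eb0}.
Ancestors of 40476e1: {40476e1, 5fcd150, fcf3eb0}.
Common ancestors: {fcf3eb0}.
The only common ancestor is fcf3eb0, so it is the merge base.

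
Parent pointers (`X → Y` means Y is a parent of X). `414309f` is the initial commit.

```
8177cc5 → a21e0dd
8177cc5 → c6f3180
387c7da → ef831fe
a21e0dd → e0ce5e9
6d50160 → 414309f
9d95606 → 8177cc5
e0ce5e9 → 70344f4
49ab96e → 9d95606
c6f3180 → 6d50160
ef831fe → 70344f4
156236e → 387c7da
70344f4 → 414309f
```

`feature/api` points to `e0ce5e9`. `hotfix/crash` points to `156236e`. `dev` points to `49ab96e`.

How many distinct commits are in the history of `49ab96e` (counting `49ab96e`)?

Walking parent pointers from 49ab96e: reachable set = {414309f, 49ab96e, 6d50160, 70344f4, 8177cc5, 9d95606, a21e0dd, c6f3180, e0ce5e9}.
That is 9 commits.

9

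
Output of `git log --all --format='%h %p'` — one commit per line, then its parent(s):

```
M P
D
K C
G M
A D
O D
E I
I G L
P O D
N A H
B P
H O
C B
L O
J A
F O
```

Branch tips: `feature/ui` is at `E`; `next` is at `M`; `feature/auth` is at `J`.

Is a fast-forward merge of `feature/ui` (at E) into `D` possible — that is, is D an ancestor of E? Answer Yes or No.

Yes

A fast-forward from D to E is possible iff D is an ancestor of E.
Ancestors of E: {D, E, G, I, L, M, O, P}.
D is among them, so fast-forward is possible.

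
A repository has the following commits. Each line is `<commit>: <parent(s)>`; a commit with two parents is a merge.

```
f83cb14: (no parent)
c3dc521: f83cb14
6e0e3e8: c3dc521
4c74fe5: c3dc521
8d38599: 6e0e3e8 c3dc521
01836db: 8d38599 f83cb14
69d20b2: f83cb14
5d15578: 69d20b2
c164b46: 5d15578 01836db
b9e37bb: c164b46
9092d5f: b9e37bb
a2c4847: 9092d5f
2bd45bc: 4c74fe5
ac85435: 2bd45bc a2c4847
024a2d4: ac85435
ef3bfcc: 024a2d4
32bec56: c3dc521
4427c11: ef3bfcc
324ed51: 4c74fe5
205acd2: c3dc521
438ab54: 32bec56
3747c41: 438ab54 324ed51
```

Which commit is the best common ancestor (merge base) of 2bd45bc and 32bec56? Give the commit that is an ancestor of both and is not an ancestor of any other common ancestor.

Ancestors of 2bd45bc: {2bd45bc, 4c74fe5, c3dc521, f83cb14}.
Ancestors of 32bec56: {32bec56, c3dc521, f83cb14}.
Common ancestors: {c3dc521, f83cb14}.
Among these, c3dc521 is not an ancestor of any other common ancestor — it is the merge base.

c3dc521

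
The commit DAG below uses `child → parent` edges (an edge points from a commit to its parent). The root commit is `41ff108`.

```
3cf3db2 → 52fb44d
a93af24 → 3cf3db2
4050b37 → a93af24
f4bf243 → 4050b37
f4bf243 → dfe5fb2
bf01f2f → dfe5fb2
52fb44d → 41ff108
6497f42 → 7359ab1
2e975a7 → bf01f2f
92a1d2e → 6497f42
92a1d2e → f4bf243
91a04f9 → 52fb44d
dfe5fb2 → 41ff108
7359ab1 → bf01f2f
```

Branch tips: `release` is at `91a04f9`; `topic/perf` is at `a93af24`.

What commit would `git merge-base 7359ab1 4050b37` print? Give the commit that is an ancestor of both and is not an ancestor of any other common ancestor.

41ff108

Ancestors of 7359ab1: {41ff108, 7359ab1, bf01f2f, dfe5fb2}.
Ancestors of 4050b37: {3cf3db2, 4050b37, 41ff108, 52fb44d, a93af24}.
Common ancestors: {41ff108}.
The only common ancestor is 41ff108, so it is the merge base.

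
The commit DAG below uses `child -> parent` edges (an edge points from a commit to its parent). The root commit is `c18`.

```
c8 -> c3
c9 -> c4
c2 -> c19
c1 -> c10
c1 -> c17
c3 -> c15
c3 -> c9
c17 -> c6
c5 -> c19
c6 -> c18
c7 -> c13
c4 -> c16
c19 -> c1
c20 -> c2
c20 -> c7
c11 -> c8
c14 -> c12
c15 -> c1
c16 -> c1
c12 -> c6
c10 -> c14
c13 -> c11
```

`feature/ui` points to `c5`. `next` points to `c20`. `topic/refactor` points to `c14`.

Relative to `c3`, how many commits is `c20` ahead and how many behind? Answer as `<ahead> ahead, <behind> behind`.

Reachable from c20: {c1, c10, c11, c12, c13, c14, c15, c16, c17, c18, c19, c2, c20, c3, c4, c6, c7, c8, c9}.
Reachable from c3: {c1, c10, c12, c14, c15, c16, c17, c18, c3, c4, c6, c9}.
Only in c20's history (ahead): {c11, c13, c19, c2, c20, c7, c8} — 7.
Only in c3's history (behind): {} — 0.

7 ahead, 0 behind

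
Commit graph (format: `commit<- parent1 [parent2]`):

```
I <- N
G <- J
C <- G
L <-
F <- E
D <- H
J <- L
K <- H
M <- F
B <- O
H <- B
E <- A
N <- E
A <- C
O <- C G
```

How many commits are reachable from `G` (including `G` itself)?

Walking parent pointers from G: reachable set = {G, J, L}.
That is 3 commits.

3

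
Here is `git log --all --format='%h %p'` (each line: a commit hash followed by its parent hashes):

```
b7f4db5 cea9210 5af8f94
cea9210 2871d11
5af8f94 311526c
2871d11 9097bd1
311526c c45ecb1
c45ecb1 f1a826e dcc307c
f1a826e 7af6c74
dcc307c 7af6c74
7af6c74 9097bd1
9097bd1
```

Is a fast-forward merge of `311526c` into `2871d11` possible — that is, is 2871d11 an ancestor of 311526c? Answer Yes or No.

No

A fast-forward from 2871d11 to 311526c is possible iff 2871d11 is an ancestor of 311526c.
Ancestors of 311526c: {311526c, 7af6c74, 9097bd1, c45ecb1, dcc307c, f1a826e}.
2871d11 is not among them, so fast-forward is not possible.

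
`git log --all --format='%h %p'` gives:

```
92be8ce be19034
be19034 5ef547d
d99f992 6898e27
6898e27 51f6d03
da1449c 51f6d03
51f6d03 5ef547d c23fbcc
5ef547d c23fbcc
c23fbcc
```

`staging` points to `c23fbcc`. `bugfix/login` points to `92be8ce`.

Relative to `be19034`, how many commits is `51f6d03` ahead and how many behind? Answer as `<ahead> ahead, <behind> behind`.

1 ahead, 1 behind

Reachable from 51f6d03: {51f6d03, 5ef547d, c23fbcc}.
Reachable from be19034: {5ef547d, be19034, c23fbcc}.
Only in 51f6d03's history (ahead): {51f6d03} — 1.
Only in be19034's history (behind): {be19034} — 1.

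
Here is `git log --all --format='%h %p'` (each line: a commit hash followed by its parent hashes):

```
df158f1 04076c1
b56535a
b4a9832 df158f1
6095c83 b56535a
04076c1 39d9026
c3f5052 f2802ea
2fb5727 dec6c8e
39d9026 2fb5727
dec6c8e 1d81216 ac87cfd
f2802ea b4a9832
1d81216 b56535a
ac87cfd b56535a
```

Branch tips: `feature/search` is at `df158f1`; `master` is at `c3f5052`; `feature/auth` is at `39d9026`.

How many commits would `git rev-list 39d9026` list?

6

Walking parent pointers from 39d9026: reachable set = {1d81216, 2fb5727, 39d9026, ac87cfd, b56535a, dec6c8e}.
That is 6 commits.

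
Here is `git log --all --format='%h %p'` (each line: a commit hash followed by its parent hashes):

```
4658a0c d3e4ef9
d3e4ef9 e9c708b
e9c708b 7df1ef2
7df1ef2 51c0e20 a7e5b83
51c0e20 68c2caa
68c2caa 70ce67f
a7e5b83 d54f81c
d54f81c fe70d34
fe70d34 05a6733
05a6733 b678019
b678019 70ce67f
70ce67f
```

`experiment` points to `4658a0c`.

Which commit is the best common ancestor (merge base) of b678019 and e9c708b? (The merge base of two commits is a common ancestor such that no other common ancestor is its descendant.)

b678019

Ancestors of b678019: {70ce67f, b678019}.
Ancestors of e9c708b: {05a6733, 51c0e20, 68c2caa, 70ce67f, 7df1ef2, a7e5b83, b678019, d54f81c, e9c708b, fe70d34}.
Common ancestors: {70ce67f, b678019}.
Among these, b678019 is not an ancestor of any other common ancestor — it is the merge base.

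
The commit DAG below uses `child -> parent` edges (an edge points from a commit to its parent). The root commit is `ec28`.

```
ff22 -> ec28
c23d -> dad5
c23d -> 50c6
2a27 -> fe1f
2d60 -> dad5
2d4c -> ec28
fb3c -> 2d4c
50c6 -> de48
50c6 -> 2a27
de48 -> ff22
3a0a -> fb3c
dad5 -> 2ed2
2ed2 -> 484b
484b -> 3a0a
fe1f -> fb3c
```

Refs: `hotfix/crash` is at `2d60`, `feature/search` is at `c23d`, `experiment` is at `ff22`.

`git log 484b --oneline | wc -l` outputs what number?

Walking parent pointers from 484b: reachable set = {2d4c, 3a0a, 484b, ec28, fb3c}.
That is 5 commits.

5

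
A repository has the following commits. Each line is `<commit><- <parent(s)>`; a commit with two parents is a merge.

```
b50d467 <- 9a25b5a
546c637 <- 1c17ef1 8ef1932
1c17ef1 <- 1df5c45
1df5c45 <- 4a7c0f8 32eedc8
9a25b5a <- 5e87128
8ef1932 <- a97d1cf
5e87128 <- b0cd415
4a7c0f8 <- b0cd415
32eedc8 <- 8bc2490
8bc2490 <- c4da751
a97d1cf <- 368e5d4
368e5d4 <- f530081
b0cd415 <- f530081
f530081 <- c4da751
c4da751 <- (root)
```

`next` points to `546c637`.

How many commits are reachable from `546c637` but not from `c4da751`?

Reachable from 546c637: {1c17ef1, 1df5c45, 32eedc8, 368e5d4, 4a7c0f8, 546c637, 8bc2490, 8ef1932, a97d1cf, b0cd415, c4da751, f530081}.
Reachable from c4da751: {c4da751}.
In 546c637's history but not c4da751's: {1c17ef1, 1df5c45, 32eedc8, 368e5d4, 4a7c0f8, 546c637, 8bc2490, 8ef1932, a97d1cf, b0cd415, f530081} — 11 commits.

11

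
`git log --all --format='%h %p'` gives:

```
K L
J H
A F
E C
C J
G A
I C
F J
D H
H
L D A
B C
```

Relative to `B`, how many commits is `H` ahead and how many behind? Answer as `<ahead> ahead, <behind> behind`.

Reachable from H: {H}.
Reachable from B: {B, C, H, J}.
Only in H's history (ahead): {} — 0.
Only in B's history (behind): {B, C, J} — 3.

0 ahead, 3 behind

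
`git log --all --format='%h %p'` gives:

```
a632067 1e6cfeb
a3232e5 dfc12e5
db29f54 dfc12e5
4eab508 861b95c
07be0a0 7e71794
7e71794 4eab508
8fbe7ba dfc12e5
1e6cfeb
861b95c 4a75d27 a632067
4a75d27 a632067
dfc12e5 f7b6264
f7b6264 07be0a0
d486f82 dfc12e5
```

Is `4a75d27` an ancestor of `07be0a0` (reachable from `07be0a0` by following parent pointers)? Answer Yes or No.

Ancestors of 07be0a0 (commits reachable by following parents): {07be0a0, 1e6cfeb, 4a75d27, 4eab508, 7e71794, 861b95c, a632067}.
4a75d27 is in that set, so it is an ancestor of 07be0a0.

Yes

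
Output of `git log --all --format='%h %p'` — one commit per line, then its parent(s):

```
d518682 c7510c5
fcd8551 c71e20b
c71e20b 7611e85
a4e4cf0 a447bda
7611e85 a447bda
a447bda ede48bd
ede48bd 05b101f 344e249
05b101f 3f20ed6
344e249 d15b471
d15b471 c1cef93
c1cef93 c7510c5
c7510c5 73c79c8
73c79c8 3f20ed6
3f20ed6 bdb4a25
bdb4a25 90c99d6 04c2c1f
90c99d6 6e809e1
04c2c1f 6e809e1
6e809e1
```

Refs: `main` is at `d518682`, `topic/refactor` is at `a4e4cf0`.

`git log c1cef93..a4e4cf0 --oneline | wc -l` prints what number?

6

Reachable from a4e4cf0: {04c2c1f, 05b101f, 344e249, 3f20ed6, 6e809e1, 73c79c8, 90c99d6, a447bda, a4e4cf0, bdb4a25, c1cef93, c7510c5, d15b471, ede48bd}.
Reachable from c1cef93: {04c2c1f, 3f20ed6, 6e809e1, 73c79c8, 90c99d6, bdb4a25, c1cef93, c7510c5}.
In a4e4cf0's history but not c1cef93's: {05b101f, 344e249, a447bda, a4e4cf0, d15b471, ede48bd} — 6 commits.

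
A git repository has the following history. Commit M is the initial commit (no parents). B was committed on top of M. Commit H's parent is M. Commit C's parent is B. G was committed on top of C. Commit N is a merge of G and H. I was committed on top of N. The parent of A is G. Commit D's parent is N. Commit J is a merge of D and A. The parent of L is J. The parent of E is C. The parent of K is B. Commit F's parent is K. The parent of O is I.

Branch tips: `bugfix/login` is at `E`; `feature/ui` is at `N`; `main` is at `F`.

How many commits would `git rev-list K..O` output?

6

Reachable from O: {B, C, G, H, I, M, N, O}.
Reachable from K: {B, K, M}.
In O's history but not K's: {C, G, H, I, N, O} — 6 commits.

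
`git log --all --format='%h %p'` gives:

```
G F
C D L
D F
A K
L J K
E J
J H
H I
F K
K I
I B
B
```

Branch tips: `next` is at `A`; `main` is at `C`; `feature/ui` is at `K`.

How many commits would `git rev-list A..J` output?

2

Reachable from J: {B, H, I, J}.
Reachable from A: {A, B, I, K}.
In J's history but not A's: {H, J} — 2 commits.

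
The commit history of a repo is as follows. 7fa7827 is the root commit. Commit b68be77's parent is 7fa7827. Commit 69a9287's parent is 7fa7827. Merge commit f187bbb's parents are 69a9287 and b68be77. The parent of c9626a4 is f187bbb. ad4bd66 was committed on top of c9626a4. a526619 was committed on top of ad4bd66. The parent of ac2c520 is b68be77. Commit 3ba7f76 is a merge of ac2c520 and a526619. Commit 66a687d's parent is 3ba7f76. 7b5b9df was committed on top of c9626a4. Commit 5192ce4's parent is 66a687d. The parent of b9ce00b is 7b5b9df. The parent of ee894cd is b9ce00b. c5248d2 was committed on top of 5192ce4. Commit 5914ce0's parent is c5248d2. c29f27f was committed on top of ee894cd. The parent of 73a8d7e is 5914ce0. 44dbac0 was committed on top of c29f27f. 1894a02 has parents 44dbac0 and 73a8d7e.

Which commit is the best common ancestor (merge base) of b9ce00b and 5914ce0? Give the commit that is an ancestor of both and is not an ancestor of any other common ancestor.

c9626a4

Ancestors of b9ce00b: {69a9287, 7b5b9df, 7fa7827, b68be77, b9ce00b, c9626a4, f187bbb}.
Ancestors of 5914ce0: {3ba7f76, 5192ce4, 5914ce0, 66a687d, 69a9287, 7fa7827, a526619, ac2c520, ad4bd66, b68be77, c5248d2, c9626a4, f187bbb}.
Common ancestors: {69a9287, 7fa7827, b68be77, c9626a4, f187bbb}.
Among these, c9626a4 is not an ancestor of any other common ancestor — it is the merge base.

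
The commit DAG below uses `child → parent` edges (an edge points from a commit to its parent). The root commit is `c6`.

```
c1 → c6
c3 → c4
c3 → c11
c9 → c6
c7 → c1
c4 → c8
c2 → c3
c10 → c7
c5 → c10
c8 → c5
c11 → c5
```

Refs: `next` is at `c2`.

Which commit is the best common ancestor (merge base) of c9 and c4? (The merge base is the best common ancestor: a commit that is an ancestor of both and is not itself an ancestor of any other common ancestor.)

c6

Ancestors of c9: {c6, c9}.
Ancestors of c4: {c1, c10, c4, c5, c6, c7, c8}.
Common ancestors: {c6}.
The only common ancestor is c6, so it is the merge base.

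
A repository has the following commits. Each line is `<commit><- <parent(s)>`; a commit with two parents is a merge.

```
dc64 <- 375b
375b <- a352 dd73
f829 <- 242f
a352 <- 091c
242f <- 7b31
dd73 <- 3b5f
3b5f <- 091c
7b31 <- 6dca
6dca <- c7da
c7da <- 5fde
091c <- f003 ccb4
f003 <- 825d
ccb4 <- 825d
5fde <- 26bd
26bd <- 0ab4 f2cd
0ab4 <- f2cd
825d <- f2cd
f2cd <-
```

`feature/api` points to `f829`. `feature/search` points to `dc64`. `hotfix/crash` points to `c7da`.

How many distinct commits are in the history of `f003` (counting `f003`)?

Walking parent pointers from f003: reachable set = {825d, f003, f2cd}.
That is 3 commits.

3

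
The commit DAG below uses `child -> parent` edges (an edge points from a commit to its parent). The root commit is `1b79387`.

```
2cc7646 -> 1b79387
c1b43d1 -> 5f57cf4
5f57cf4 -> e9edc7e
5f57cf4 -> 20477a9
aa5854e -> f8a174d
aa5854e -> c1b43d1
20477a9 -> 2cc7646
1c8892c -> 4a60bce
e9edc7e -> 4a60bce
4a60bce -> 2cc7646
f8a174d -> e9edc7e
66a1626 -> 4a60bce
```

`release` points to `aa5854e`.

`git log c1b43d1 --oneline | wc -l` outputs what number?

Walking parent pointers from c1b43d1: reachable set = {1b79387, 20477a9, 2cc7646, 4a60bce, 5f57cf4, c1b43d1, e9edc7e}.
That is 7 commits.

7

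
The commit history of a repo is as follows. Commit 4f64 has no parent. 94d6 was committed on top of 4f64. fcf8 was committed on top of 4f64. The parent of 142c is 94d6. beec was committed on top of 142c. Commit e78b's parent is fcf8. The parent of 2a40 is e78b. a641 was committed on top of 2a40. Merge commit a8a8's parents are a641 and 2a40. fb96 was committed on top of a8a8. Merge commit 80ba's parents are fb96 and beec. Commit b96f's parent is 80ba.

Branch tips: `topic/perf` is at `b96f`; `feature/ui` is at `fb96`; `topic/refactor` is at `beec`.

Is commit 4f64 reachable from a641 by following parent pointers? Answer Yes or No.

Ancestors of a641 (commits reachable by following parents): {2a40, 4f64, a641, e78b, fcf8}.
4f64 is in that set, so it is an ancestor of a641.

Yes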